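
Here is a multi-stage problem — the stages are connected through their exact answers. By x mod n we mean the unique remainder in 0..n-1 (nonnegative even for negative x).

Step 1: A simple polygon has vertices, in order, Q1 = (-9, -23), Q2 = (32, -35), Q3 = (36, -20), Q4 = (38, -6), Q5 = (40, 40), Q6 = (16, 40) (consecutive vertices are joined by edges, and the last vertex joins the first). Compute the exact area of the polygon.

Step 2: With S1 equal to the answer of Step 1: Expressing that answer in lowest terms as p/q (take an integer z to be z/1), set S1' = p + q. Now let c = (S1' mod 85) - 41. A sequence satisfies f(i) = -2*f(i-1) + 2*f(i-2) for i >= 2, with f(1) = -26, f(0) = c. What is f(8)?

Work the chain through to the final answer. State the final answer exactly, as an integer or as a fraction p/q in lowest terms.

Step 1: cross terms: (-9*-35 - 32*-23)=1051, (32*-20 - 36*-35)=620, (36*-6 - 38*-20)=544, (38*40 - 40*-6)=1760, (40*40 - 16*40)=960, (16*-23 - -9*40)=-8; twice the area = |4927| = 4927; area = 4927/2; answer 4927/2
Step 2: S1 = 4927/2; threaded value p + q = 4929; c = 43; f(2) = -2*(-26) + 2*(43) = 138; iterating: f(2)=138, f(3)=-328, f(4)=932, f(5)=-2520, f(6)=6904, f(7)=-18848, f(8)=51504; answer 51504

51504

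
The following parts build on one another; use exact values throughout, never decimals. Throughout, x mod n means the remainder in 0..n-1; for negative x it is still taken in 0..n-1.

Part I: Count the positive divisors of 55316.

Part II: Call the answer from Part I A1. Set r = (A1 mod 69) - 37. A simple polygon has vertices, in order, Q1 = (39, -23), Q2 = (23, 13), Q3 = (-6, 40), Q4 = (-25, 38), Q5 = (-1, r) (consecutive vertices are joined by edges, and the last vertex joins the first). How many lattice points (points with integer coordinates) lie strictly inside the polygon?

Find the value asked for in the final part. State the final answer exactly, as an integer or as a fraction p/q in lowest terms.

2418

Part I: 55316 = 2^2 * 13829; number of divisors = (2+1) * (1+1) = 6; answer 6
Part II: A1 = 6; r = -31; cross terms: (39*13 - 23*-23)=1036, (23*40 - -6*13)=998, (-6*38 - -25*40)=772, (-25*-31 - -1*38)=813, (-1*-23 - 39*-31)=1232; twice the area = |4851| = 4851; area = 4851/2; boundary points = 4 + 1 + 1 + 3 + 8 = 17; strictly interior points = area - boundary/2 + 1 = 2418; answer 2418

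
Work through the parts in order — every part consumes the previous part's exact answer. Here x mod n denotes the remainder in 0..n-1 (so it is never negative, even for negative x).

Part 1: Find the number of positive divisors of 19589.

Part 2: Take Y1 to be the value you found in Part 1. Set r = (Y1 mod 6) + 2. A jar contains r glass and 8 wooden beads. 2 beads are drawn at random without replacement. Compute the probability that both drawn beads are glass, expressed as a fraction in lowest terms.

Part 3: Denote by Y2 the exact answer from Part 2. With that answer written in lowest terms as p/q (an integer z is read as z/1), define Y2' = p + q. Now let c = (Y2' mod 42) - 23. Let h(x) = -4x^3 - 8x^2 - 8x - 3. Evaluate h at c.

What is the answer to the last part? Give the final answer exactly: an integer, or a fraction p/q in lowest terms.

1

Part 1: 19589 = 19 * 1031; number of divisors = (1+1) * (1+1) = 4; answer 4
Part 2: Y1 = 4; r = 6; total draws C(14,2) = 91; favorable C(6,2) = 15; P = 15/91; answer 15/91
Part 3: Y2 = 15/91; threaded value p + q = 106; c = -1; -4*(-1)^3 - 8*(-1)^2 - 8*(-1)^1 - 3 = (4) + (-8) + (8) + (-3) = 1; answer 1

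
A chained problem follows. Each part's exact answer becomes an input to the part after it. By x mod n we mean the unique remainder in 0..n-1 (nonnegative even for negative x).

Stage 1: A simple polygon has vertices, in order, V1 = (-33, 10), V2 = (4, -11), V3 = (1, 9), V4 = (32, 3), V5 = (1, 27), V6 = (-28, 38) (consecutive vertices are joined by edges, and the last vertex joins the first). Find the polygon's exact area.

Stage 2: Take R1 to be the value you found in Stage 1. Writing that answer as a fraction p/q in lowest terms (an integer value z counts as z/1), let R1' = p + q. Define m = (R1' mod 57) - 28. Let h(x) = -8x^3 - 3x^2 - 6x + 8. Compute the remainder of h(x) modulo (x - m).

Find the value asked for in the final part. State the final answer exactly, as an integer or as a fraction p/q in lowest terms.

-56061

Stage 1: cross terms: (-33*-11 - 4*10)=323, (4*9 - 1*-11)=47, (1*3 - 32*9)=-285, (32*27 - 1*3)=861, (1*38 - -28*27)=794, (-28*10 - -33*38)=974; twice the area = |2714| = 2714; area = 1357; answer 1357
Stage 2: R1 = 1357; threaded value p + q = 1358; m = 19; remainder = value at the root: -8*(19)^3 - 3*(19)^2 - 6*(19)^1 + 8 = (-54872) + (-1083) + (-114) + (8) = -56061; answer -56061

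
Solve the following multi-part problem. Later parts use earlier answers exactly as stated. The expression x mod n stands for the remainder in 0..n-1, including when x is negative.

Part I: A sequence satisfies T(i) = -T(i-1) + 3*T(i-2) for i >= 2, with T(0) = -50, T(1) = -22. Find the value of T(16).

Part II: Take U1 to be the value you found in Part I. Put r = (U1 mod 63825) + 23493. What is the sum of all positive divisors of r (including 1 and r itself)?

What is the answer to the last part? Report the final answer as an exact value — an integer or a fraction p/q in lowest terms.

Part I: T(2) = -1*(-22) + 3*(-50) = -128; iterating: T(2)=-128, T(3)=62, T(4)=-446, T(5)=632, T(6)=-1970, T(7)=3866, T(8)=-9776, T(9)=21374, T(10)=-50702, T(11)=114824, T(12)=-266930, T(13)=611402, T(14)=-1412192, T(15)=3246398, T(16)=-7482974; answer -7482974
Part II: U1 = -7482974; r = 71869; 71869 = 7 * 10267; sigma = (1 + 7) * (1 + 10267) = 8 * 10268 = 82144; answer 82144

82144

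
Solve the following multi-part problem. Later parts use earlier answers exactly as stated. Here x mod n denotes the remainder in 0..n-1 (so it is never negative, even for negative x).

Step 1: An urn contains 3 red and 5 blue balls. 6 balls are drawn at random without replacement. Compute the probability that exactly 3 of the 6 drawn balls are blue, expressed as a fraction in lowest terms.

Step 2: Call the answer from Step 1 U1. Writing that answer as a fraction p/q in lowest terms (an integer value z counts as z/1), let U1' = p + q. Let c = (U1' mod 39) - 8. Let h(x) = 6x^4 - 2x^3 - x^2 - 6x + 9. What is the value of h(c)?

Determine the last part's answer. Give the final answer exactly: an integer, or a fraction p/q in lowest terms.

85006

Step 1: total draws C(8,6) = 28; favorable C(5,3)*C(3,3) = 10; P = 5/14; answer 5/14
Step 2: U1 = 5/14; threaded value p + q = 19; c = 11; 6*(11)^4 - 2*(11)^3 - 1*(11)^2 - 6*(11)^1 + 9 = (87846) + (-2662) + (-121) + (-66) + (9) = 85006; answer 85006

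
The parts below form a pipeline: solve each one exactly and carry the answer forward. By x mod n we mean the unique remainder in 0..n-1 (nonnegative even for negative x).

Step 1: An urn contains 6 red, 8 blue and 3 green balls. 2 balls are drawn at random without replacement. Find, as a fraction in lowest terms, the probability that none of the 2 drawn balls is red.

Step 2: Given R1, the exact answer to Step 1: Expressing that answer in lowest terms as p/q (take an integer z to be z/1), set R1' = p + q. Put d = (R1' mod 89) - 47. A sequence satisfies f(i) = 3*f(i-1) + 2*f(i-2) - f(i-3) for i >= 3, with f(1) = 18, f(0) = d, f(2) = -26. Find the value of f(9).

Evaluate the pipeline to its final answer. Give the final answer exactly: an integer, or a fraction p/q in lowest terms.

Step 1: total draws C(17,2) = 136; favorable C(11,2) = 55; P = 55/136; answer 55/136
Step 2: R1 = 55/136; threaded value p + q = 191; d = -34; f(3) = 3*(-26) + 2*(18) - 1*(-34) = -8; iterating: f(3)=-8, f(4)=-94, f(5)=-272, f(6)=-996, f(7)=-3438, f(8)=-12034, f(9)=-41982; answer -41982

-41982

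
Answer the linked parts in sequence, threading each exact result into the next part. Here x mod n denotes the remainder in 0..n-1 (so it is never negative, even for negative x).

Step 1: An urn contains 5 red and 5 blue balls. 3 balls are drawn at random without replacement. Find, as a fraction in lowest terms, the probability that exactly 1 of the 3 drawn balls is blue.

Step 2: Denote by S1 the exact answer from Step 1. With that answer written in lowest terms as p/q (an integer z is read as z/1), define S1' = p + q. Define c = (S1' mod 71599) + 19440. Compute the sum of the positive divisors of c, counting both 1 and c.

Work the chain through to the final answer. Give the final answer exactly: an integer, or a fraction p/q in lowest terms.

Step 1: total draws C(10,3) = 120; favorable C(5,1)*C(5,2) = 50; P = 5/12; answer 5/12
Step 2: S1 = 5/12; threaded value p + q = 17; c = 19457; 19457 is prime, so its only divisors are 1 and 19457; sigma = 1 + 19457 = 19458; answer 19458

19458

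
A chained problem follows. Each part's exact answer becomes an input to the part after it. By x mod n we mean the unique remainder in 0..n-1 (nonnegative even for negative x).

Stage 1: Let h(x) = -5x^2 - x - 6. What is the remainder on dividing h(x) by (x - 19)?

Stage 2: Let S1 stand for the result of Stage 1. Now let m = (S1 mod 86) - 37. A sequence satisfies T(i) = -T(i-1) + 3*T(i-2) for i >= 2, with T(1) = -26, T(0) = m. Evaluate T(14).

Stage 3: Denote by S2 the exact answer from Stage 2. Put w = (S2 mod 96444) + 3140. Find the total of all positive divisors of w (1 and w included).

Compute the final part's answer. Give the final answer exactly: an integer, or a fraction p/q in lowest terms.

Stage 1: remainder = value at the root: -5*(19)^2 - 1*(19)^1 - 6 = (-1805) + (-19) + (-6) = -1830; answer -1830
Stage 2: S1 = -1830; m = 25; T(2) = -1*(-26) + 3*(25) = 101; iterating: T(2)=101, T(3)=-179, T(4)=482, T(5)=-1019, T(6)=2465, T(7)=-5522, T(8)=12917, T(9)=-29483, T(10)=68234, T(11)=-156683, T(12)=361385, T(13)=-831434, T(14)=1915589; answer 1915589
Stage 3: S2 = 1915589; w = 86293; 86293 is prime, so its only divisors are 1 and 86293; sigma = 1 + 86293 = 86294; answer 86294

86294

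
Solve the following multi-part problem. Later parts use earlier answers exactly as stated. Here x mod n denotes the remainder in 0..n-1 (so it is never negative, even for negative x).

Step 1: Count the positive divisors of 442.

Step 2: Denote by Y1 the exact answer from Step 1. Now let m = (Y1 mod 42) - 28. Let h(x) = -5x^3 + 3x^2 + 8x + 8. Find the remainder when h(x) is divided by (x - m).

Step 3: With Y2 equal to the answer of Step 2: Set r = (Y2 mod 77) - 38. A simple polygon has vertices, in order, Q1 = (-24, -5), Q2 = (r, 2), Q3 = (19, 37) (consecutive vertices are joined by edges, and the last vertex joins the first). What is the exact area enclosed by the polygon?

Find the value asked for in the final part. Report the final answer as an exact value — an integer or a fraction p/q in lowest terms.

595/2

Step 1: 442 = 2 * 13 * 17; number of divisors = (1+1) * (1+1) * (1+1) = 8; answer 8
Step 2: Y1 = 8; m = -20; remainder = value at the root: -5*(-20)^3 + 3*(-20)^2 + 8*(-20)^1 + 8 = (40000) + (1200) + (-160) + (8) = 41048; answer 41048
Step 3: Y2 = 41048; r = -31; cross terms: (-24*2 - -31*-5)=-203, (-31*37 - 19*2)=-1185, (19*-5 - -24*37)=793; twice the area = |-595| = 595; area = 595/2; answer 595/2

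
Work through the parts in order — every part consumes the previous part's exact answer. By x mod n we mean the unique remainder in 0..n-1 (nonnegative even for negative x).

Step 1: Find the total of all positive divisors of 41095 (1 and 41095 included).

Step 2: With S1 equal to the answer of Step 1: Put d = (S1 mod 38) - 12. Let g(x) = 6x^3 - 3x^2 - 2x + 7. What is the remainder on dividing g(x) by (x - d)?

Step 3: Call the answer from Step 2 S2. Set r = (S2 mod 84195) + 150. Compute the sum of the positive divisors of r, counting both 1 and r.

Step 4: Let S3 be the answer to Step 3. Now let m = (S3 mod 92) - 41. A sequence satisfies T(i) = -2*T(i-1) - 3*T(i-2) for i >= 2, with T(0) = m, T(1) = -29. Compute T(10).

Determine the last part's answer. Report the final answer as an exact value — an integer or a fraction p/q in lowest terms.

Step 1: 41095 = 5 * 8219; sigma = (1 + 5) * (1 + 8219) = 6 * 8220 = 49320; answer 49320
Step 2: S1 = 49320; d = 22; remainder = value at the root: 6*(22)^3 - 3*(22)^2 - 2*(22)^1 + 7 = (63888) + (-1452) + (-44) + (7) = 62399; answer 62399
Step 3: S2 = 62399; r = 62549; 62549 is prime, so its only divisors are 1 and 62549; sigma = 1 + 62549 = 62550; answer 62550
Step 4: S3 = 62550; m = 41; T(2) = -2*(-29) - 3*(41) = -65; iterating: T(2)=-65, T(3)=217, T(4)=-239, T(5)=-173, T(6)=1063, T(7)=-1607, T(8)=25, T(9)=4771, T(10)=-9617; answer -9617

-9617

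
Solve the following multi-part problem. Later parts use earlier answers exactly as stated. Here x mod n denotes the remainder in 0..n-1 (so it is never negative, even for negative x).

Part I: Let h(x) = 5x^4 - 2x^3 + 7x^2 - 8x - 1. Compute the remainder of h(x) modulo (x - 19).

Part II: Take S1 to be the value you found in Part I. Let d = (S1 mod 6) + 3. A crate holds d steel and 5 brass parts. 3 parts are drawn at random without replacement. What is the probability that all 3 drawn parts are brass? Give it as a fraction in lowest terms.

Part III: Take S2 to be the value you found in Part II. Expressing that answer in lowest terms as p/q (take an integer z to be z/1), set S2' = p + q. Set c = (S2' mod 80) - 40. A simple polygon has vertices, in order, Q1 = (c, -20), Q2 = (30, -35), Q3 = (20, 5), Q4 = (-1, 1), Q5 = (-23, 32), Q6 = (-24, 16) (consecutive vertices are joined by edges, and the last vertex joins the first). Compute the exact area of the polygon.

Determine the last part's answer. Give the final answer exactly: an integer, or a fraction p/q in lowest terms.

1989/2

Part I: remainder = value at the root: 5*(19)^4 - 2*(19)^3 + 7*(19)^2 - 8*(19)^1 - 1 = (651605) + (-13718) + (2527) + (-152) + (-1) = 640261; answer 640261
Part II: S1 = 640261; d = 4; total draws C(9,3) = 84; favorable C(5,3) = 10; P = 5/42; answer 5/42
Part III: S2 = 5/42; threaded value p + q = 47; c = 7; cross terms: (7*-35 - 30*-20)=355, (30*5 - 20*-35)=850, (20*1 - -1*5)=25, (-1*32 - -23*1)=-9, (-23*16 - -24*32)=400, (-24*-20 - 7*16)=368; twice the area = |1989| = 1989; area = 1989/2; answer 1989/2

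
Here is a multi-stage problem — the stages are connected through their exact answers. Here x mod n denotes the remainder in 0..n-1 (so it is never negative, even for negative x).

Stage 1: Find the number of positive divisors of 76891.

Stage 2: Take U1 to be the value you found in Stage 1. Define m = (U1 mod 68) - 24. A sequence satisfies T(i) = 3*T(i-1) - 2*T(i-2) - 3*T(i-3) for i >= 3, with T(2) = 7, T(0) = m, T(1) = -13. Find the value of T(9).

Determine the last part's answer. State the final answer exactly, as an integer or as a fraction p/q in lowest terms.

-8983

Stage 1: 76891 = 17 * 4523; number of divisors = (1+1) * (1+1) = 4; answer 4
Stage 2: U1 = 4; m = -20; T(3) = 3*(7) - 2*(-13) - 3*(-20) = 107; iterating: T(3)=107, T(4)=346, T(5)=803, T(6)=1396, T(7)=1544, T(8)=-569, T(9)=-8983; answer -8983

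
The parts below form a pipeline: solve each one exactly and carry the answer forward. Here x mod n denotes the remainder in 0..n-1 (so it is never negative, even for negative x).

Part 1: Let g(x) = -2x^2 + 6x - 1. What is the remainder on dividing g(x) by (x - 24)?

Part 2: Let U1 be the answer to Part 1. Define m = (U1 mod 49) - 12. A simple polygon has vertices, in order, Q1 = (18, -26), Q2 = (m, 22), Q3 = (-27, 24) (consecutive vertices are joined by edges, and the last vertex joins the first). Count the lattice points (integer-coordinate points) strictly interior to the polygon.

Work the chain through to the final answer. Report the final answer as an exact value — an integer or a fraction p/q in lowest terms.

827

Part 1: remainder = value at the root: -2*(24)^2 + 6*(24)^1 - 1 = (-1152) + (144) + (-1) = -1009; answer -1009
Part 2: U1 = -1009; m = 8; cross terms: (18*22 - 8*-26)=604, (8*24 - -27*22)=786, (-27*-26 - 18*24)=270; twice the area = |1660| = 1660; area = 830; boundary points = 2 + 1 + 5 = 8; strictly interior points = area - boundary/2 + 1 = 827; answer 827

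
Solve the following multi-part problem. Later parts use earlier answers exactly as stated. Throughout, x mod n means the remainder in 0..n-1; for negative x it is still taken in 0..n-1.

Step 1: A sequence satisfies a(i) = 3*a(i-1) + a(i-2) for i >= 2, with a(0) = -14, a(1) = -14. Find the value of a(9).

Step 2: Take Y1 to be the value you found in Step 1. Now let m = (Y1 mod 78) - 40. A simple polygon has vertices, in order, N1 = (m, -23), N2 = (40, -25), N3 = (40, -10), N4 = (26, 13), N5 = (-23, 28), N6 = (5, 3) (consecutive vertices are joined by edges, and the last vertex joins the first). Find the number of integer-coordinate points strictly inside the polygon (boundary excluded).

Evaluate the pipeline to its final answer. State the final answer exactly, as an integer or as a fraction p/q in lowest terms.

Step 1: a(2) = 3*(-14) + 1*(-14) = -56; iterating: a(2)=-56, a(3)=-182, a(4)=-602, a(5)=-1988, a(6)=-6566, a(7)=-21686, a(8)=-71624, a(9)=-236558; answer -236558
Step 2: Y1 = -236558; m = -24; cross terms: (-24*-25 - 40*-23)=1520, (40*-10 - 40*-25)=600, (40*13 - 26*-10)=780, (26*28 - -23*13)=1027, (-23*3 - 5*28)=-209, (5*-23 - -24*3)=-43; twice the area = |3675| = 3675; area = 3675/2; boundary points = 2 + 15 + 1 + 1 + 1 + 1 = 21; strictly interior points = area - boundary/2 + 1 = 1828; answer 1828

1828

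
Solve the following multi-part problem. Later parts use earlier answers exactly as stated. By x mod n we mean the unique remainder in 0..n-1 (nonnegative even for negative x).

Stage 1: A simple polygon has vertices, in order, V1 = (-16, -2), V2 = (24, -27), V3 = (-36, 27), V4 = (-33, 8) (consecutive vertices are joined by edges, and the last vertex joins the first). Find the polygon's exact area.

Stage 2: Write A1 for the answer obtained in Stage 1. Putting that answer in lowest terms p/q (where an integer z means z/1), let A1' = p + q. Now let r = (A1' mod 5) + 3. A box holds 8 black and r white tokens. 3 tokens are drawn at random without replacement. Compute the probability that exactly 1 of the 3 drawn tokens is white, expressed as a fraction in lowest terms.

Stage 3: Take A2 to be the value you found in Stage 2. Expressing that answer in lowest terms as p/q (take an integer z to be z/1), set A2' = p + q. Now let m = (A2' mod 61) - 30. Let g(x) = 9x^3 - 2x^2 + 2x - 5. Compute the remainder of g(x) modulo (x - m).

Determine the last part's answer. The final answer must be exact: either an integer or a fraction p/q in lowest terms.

Stage 1: cross terms: (-16*-27 - 24*-2)=480, (24*27 - -36*-27)=-324, (-36*8 - -33*27)=603, (-33*-2 - -16*8)=194; twice the area = |953| = 953; area = 953/2; answer 953/2
Stage 2: A1 = 953/2; threaded value p + q = 955; r = 3; total draws C(11,3) = 165; favorable C(3,1)*C(8,2) = 84; P = 28/55; answer 28/55
Stage 3: A2 = 28/55; threaded value p + q = 83; m = -8; remainder = value at the root: 9*(-8)^3 - 2*(-8)^2 + 2*(-8)^1 - 5 = (-4608) + (-128) + (-16) + (-5) = -4757; answer -4757

-4757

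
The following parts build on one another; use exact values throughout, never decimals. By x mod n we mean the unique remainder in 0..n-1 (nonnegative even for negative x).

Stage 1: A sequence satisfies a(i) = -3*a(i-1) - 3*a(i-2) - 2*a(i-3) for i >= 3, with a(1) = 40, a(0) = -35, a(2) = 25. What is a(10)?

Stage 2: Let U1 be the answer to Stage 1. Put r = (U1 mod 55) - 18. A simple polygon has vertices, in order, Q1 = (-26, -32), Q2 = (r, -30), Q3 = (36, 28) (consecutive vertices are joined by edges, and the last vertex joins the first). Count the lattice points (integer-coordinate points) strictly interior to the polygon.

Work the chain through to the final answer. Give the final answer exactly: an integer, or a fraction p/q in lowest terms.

Stage 1: a(3) = -3*(25) - 3*(40) - 2*(-35) = -125; iterating: a(3)=-125, a(4)=220, a(5)=-335, a(6)=595, a(7)=-1220, a(8)=2545, a(9)=-5165, a(10)=10300; answer 10300
Stage 2: U1 = 10300; r = -3; cross terms: (-26*-30 - -3*-32)=684, (-3*28 - 36*-30)=996, (36*-32 - -26*28)=-424; twice the area = |1256| = 1256; area = 628; boundary points = 1 + 1 + 2 = 4; strictly interior points = area - boundary/2 + 1 = 627; answer 627

627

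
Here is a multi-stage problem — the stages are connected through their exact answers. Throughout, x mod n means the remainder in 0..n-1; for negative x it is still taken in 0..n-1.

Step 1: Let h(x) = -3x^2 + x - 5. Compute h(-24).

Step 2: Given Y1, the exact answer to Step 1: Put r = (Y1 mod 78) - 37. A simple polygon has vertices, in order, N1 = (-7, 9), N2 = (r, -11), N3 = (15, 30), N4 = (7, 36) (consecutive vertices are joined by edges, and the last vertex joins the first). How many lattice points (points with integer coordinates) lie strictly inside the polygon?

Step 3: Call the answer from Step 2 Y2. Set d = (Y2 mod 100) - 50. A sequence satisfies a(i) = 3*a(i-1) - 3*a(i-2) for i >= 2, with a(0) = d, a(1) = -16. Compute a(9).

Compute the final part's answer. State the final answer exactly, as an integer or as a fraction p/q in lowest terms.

648

Step 1: -3*(-24)^2 + 1*(-24)^1 - 5 = (-1728) + (-24) + (-5) = -1757; answer -1757
Step 2: Y1 = -1757; r = 0; cross terms: (-7*-11 - 0*9)=77, (0*30 - 15*-11)=165, (15*36 - 7*30)=330, (7*9 - -7*36)=315; twice the area = |887| = 887; area = 887/2; boundary points = 1 + 1 + 2 + 1 = 5; strictly interior points = area - boundary/2 + 1 = 442; answer 442
Step 3: Y2 = 442; d = -8; a(2) = 3*(-16) - 3*(-8) = -24; iterating: a(2)=-24, a(3)=-24, a(4)=0, a(5)=72, a(6)=216, a(7)=432, a(8)=648, a(9)=648; answer 648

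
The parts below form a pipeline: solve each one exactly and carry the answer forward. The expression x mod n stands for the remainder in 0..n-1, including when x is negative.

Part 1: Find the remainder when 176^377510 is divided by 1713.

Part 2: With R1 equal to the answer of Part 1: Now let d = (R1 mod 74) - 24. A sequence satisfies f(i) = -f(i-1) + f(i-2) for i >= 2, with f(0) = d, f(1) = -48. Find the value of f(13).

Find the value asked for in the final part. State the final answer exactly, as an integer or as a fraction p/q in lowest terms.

-10176

Part 1: squarings mod 1713: 176^1=176, 176^2=142, 176^4=1321, 176^8=1207, 176^16=799, 176^32=1165, 176^64=529, 176^128=622, 176^256=1459, 176^512=1135, 176^1024=49, 176^2048=688, 176^4096=556, 176^8192=796, 176^16384=1519, 176^32768=1663, 176^65536=787, 176^131072=976, 176^262144=148; 176^377510 = 176^2 * 176^4 * 176^32 * 176^128 * 176^512 * 176^16384 * 176^32768 * 176^65536 * 176^262144 = 1201 (mod 1713); answer 1201
Part 2: R1 = 1201; d = -7; f(2) = -1*(-48) + 1*(-7) = 41; iterating: f(2)=41, f(3)=-89, f(4)=130, f(5)=-219, f(6)=349, f(7)=-568, f(8)=917, f(9)=-1485, f(10)=2402, f(11)=-3887, f(12)=6289, f(13)=-10176; answer -10176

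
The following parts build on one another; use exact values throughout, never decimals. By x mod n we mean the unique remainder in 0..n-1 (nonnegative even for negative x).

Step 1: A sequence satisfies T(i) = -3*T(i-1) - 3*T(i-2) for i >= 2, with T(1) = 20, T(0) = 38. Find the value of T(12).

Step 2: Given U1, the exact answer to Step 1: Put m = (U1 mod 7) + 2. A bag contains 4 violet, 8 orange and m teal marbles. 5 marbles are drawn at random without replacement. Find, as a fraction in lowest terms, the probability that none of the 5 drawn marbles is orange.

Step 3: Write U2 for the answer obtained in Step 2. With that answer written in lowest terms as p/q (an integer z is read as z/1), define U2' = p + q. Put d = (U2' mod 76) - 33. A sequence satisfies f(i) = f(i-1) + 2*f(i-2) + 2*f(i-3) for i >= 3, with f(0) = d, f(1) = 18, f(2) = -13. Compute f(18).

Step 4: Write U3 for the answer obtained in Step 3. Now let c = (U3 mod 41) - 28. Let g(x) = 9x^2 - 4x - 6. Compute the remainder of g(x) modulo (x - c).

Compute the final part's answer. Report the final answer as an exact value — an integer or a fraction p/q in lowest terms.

199

Step 1: T(2) = -3*(20) - 3*(38) = -174; iterating: T(2)=-174, T(3)=462, T(4)=-864, T(5)=1206, T(6)=-1026, T(7)=-540, T(8)=4698, T(9)=-12474, T(10)=23328, T(11)=-32562, T(12)=27702; answer 27702
Step 2: U1 = 27702; m = 5; total draws C(17,5) = 6188; favorable C(9,5) = 126; P = 9/442; answer 9/442
Step 3: U2 = 9/442; threaded value p + q = 451; d = 38; f(3) = 1*(-13) + 2*(18) + 2*(38) = 99; iterating: f(3)=99, f(4)=109, f(5)=281, f(6)=697, f(7)=1477, f(8)=3433, f(9)=7781, f(10)=17601, f(11)=40029, f(12)=90793, f(13)=206053, f(14)=467697, f(15)=1061389, f(16)=2408889, f(17)=5467061, f(18)=12407617; answer 12407617
Step 4: U3 = 12407617; c = 5; remainder = value at the root: 9*(5)^2 - 4*(5)^1 - 6 = (225) + (-20) + (-6) = 199; answer 199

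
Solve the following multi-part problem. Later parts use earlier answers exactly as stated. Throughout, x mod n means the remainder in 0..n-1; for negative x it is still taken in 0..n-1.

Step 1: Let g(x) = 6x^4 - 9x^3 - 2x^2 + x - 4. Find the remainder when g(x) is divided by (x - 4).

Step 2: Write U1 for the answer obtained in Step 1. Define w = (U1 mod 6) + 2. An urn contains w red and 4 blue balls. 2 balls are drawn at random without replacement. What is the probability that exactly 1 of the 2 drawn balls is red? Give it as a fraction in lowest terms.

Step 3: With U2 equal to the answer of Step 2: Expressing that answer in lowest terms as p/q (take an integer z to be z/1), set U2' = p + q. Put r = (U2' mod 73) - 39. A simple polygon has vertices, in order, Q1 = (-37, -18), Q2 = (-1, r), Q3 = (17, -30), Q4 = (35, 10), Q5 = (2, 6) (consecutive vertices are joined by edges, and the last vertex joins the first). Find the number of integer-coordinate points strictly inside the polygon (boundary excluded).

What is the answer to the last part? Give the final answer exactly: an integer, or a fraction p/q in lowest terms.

1232

Step 1: remainder = value at the root: 6*(4)^4 - 9*(4)^3 - 2*(4)^2 + 1*(4)^1 - 4 = (1536) + (-576) + (-32) + (4) + (-4) = 928; answer 928
Step 2: U1 = 928; w = 6; total draws C(10,2) = 45; favorable C(6,1)*C(4,1) = 24; P = 8/15; answer 8/15
Step 3: U2 = 8/15; threaded value p + q = 23; r = -16; cross terms: (-37*-16 - -1*-18)=574, (-1*-30 - 17*-16)=302, (17*10 - 35*-30)=1220, (35*6 - 2*10)=190, (2*-18 - -37*6)=186; twice the area = |2472| = 2472; area = 1236; boundary points = 2 + 2 + 2 + 1 + 3 = 10; strictly interior points = area - boundary/2 + 1 = 1232; answer 1232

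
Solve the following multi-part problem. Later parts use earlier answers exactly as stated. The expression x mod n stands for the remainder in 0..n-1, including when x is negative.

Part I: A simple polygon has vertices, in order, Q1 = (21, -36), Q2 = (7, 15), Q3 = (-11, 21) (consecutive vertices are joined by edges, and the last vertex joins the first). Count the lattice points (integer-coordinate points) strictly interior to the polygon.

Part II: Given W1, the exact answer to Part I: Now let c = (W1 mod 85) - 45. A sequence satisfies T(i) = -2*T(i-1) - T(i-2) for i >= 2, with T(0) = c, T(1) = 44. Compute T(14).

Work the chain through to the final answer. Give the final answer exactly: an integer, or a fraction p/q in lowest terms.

-993

Part I: cross terms: (21*15 - 7*-36)=567, (7*21 - -11*15)=312, (-11*-36 - 21*21)=-45; twice the area = |834| = 834; area = 417; boundary points = 1 + 6 + 1 = 8; strictly interior points = area - boundary/2 + 1 = 414; answer 414
Part II: W1 = 414; c = 29; T(2) = -2*(44) - 1*(29) = -117; iterating: T(2)=-117, T(3)=190, T(4)=-263, T(5)=336, T(6)=-409, T(7)=482, T(8)=-555, T(9)=628, T(10)=-701, T(11)=774, T(12)=-847, T(13)=920, T(14)=-993; answer -993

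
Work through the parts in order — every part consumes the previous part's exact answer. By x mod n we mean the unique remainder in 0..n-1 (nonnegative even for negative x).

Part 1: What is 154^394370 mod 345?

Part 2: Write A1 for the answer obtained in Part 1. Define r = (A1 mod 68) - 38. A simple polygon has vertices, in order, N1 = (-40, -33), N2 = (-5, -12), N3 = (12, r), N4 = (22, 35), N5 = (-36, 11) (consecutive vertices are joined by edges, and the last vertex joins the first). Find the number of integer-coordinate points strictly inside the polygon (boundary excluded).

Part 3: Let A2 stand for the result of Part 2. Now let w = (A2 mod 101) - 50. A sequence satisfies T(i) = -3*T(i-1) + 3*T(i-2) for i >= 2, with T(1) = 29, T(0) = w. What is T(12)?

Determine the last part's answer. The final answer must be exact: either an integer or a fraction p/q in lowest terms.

-22308858

Part 1: squarings mod 345: 154^1=154, 154^2=256, 154^4=331, 154^8=196, 154^16=121, 154^32=151, 154^64=31, 154^128=271, 154^256=301, 154^512=211, 154^1024=16, 154^2048=256, 154^4096=331, 154^8192=196, 154^16384=121, 154^32768=151, 154^65536=31, 154^131072=271, 154^262144=301; 154^394370 = 154^2 * 154^128 * 154^1024 * 154^131072 * 154^262144 = 31 (mod 345); answer 31
Part 2: A1 = 31; r = -7; cross terms: (-40*-12 - -5*-33)=315, (-5*-7 - 12*-12)=179, (12*35 - 22*-7)=574, (22*11 - -36*35)=1502, (-36*-33 - -40*11)=1628; twice the area = |4198| = 4198; area = 2099; boundary points = 7 + 1 + 2 + 2 + 4 = 16; strictly interior points = area - boundary/2 + 1 = 2092; answer 2092
Part 3: A2 = 2092; w = 22; T(2) = -3*(29) + 3*(22) = -21; iterating: T(2)=-21, T(3)=150, T(4)=-513, T(5)=1989, T(6)=-7506, T(7)=28485, T(8)=-107973, T(9)=409374, T(10)=-1552041, T(11)=5884245, T(12)=-22308858; answer -22308858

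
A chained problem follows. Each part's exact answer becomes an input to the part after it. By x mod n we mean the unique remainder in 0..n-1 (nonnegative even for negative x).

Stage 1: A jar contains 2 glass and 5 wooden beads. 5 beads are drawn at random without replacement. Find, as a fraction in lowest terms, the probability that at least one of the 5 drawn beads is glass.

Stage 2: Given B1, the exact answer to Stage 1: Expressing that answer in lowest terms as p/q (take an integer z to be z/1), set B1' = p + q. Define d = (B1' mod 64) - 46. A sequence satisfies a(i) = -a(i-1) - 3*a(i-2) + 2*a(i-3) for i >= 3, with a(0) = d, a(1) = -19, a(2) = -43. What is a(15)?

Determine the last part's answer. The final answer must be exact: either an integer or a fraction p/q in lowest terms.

Stage 1: total draws C(7,5) = 21; complement C(5,5) = 1; favorable 21 - 1 = 20; P = 20/21; answer 20/21
Stage 2: B1 = 20/21; threaded value p + q = 41; d = -5; a(3) = -1*(-43) - 3*(-19) + 2*(-5) = 90; iterating: a(3)=90, a(4)=1, a(5)=-357, a(6)=534, a(7)=539, a(8)=-2855, a(9)=2306, a(10)=7337, a(11)=-19965, a(12)=2566, a(13)=72003, a(14)=-119631, a(15)=-91246; answer -91246

-91246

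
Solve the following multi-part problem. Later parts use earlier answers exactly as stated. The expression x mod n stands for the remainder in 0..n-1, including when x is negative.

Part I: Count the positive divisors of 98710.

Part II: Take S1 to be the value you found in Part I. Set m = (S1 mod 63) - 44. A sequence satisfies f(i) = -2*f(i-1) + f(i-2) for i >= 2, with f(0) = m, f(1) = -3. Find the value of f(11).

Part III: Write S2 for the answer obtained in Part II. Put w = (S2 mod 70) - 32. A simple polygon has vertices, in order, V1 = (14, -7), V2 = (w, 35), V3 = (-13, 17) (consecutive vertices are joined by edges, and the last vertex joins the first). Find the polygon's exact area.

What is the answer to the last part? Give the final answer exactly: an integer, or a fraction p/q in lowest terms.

795

Part I: 98710 = 2 * 5 * 9871; number of divisors = (1+1) * (1+1) * (1+1) = 8; answer 8
Part II: S1 = 8; m = -36; f(2) = -2*(-3) + 1*(-36) = -30; iterating: f(2)=-30, f(3)=57, f(4)=-144, f(5)=345, f(6)=-834, f(7)=2013, f(8)=-4860, f(9)=11733, f(10)=-28326, f(11)=68385; answer 68385
Part III: S2 = 68385; w = 33; cross terms: (14*35 - 33*-7)=721, (33*17 - -13*35)=1016, (-13*-7 - 14*17)=-147; twice the area = |1590| = 1590; area = 795; answer 795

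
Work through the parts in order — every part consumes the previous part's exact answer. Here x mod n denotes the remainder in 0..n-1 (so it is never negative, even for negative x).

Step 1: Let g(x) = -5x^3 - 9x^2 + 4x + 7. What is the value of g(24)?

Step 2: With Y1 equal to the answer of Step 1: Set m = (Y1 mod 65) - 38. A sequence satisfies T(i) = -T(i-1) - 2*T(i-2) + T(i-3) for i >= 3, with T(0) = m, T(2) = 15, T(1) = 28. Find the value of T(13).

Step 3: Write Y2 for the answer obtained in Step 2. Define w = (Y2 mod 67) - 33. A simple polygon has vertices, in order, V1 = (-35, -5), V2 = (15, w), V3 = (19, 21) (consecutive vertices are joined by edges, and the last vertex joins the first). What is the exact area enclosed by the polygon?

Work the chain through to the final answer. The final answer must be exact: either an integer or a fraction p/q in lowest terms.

677

Step 1: -5*(24)^3 - 9*(24)^2 + 4*(24)^1 + 7 = (-69120) + (-5184) + (96) + (7) = -74201; answer -74201
Step 2: Y1 = -74201; m = -9; T(3) = -1*(15) - 2*(28) + 1*(-9) = -80; iterating: T(3)=-80, T(4)=78, T(5)=97, T(6)=-333, T(7)=217, T(8)=546, T(9)=-1313, T(10)=438, T(11)=2734, T(12)=-4923, T(13)=-107; answer -107
Step 3: Y2 = -107; w = -6; cross terms: (-35*-6 - 15*-5)=285, (15*21 - 19*-6)=429, (19*-5 - -35*21)=640; twice the area = |1354| = 1354; area = 677; answer 677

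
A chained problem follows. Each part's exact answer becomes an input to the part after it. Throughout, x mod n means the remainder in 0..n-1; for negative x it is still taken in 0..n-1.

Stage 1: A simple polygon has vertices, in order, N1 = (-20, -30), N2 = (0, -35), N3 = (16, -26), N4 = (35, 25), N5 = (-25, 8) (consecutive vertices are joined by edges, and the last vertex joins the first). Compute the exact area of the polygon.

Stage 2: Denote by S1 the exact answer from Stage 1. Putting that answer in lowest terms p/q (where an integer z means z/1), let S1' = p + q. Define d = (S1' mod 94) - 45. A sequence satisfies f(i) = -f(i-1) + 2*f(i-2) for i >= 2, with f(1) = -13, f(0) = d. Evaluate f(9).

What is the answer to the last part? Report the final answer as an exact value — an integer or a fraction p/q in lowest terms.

Stage 1: cross terms: (-20*-35 - 0*-30)=700, (0*-26 - 16*-35)=560, (16*25 - 35*-26)=1310, (35*8 - -25*25)=905, (-25*-30 - -20*8)=910; twice the area = |4385| = 4385; area = 4385/2; answer 4385/2
Stage 2: S1 = 4385/2; threaded value p + q = 4387; d = 18; f(2) = -1*(-13) + 2*(18) = 49; iterating: f(2)=49, f(3)=-75, f(4)=173, f(5)=-323, f(6)=669, f(7)=-1315, f(8)=2653, f(9)=-5283; answer -5283

-5283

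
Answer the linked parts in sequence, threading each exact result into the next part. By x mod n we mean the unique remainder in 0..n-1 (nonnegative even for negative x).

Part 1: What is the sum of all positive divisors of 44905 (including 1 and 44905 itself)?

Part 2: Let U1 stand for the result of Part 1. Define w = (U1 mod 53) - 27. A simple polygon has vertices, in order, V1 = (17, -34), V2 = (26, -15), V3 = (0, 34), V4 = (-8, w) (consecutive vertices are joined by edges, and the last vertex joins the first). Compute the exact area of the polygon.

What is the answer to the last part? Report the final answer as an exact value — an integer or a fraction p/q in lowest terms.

Part 1: 44905 = 5 * 7 * 1283; sigma = (1 + 5) * (1 + 7) * (1 + 1283) = 6 * 8 * 1284 = 61632; answer 61632
Part 2: U1 = 61632; w = 19; cross terms: (17*-15 - 26*-34)=629, (26*34 - 0*-15)=884, (0*19 - -8*34)=272, (-8*-34 - 17*19)=-51; twice the area = |1734| = 1734; area = 867; answer 867

867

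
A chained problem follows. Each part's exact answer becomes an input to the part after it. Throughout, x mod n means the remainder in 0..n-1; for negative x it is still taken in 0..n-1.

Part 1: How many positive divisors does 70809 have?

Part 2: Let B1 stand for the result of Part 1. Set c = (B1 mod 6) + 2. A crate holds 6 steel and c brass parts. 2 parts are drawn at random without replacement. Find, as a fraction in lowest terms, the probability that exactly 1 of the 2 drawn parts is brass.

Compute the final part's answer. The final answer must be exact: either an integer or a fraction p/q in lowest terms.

Part 1: 70809 = 3 * 23603; number of divisors = (1+1) * (1+1) = 4; answer 4
Part 2: B1 = 4; c = 6; total draws C(12,2) = 66; favorable C(6,1)*C(6,1) = 36; P = 6/11; answer 6/11

6/11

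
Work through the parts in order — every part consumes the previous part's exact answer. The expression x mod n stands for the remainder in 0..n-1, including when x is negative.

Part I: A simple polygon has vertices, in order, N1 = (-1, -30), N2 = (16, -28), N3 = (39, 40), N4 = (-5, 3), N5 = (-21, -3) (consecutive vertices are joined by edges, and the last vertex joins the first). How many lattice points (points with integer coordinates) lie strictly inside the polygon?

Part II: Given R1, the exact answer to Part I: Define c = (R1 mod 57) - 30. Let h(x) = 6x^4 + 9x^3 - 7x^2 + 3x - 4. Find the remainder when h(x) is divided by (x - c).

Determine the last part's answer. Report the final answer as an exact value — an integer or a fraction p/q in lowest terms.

671

Part I: cross terms: (-1*-28 - 16*-30)=508, (16*40 - 39*-28)=1732, (39*3 - -5*40)=317, (-5*-3 - -21*3)=78, (-21*-30 - -1*-3)=627; twice the area = |3262| = 3262; area = 1631; boundary points = 1 + 1 + 1 + 2 + 1 = 6; strictly interior points = area - boundary/2 + 1 = 1629; answer 1629
Part II: R1 = 1629; c = 3; remainder = value at the root: 6*(3)^4 + 9*(3)^3 - 7*(3)^2 + 3*(3)^1 - 4 = (486) + (243) + (-63) + (9) + (-4) = 671; answer 671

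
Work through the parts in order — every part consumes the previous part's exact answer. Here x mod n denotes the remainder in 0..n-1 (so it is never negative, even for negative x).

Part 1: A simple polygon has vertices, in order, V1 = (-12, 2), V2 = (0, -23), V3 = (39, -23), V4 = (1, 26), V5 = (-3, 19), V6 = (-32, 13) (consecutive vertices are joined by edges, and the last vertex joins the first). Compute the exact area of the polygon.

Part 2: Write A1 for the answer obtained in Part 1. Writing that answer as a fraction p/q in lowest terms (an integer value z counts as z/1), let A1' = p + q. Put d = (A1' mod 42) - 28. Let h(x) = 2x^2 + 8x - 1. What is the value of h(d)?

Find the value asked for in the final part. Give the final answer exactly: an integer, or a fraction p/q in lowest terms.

233

Part 1: cross terms: (-12*-23 - 0*2)=276, (0*-23 - 39*-23)=897, (39*26 - 1*-23)=1037, (1*19 - -3*26)=97, (-3*13 - -32*19)=569, (-32*2 - -12*13)=92; twice the area = |2968| = 2968; area = 1484; answer 1484
Part 2: A1 = 1484; threaded value p + q = 1485; d = -13; 2*(-13)^2 + 8*(-13)^1 - 1 = (338) + (-104) + (-1) = 233; answer 233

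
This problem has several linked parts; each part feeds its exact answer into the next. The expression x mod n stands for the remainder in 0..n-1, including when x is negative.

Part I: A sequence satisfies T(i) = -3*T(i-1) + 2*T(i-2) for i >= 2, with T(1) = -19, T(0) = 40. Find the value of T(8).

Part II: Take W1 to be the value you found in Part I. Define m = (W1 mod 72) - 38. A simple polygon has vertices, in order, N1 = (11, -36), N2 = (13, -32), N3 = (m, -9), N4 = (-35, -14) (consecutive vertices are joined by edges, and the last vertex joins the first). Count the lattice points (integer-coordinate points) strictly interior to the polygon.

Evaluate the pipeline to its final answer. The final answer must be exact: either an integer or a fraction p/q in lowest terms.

754

Part I: T(2) = -3*(-19) + 2*(40) = 137; iterating: T(2)=137, T(3)=-449, T(4)=1621, T(5)=-5761, T(6)=20525, T(7)=-73097, T(8)=260341; answer 260341
Part II: W1 = 260341; m = 23; cross terms: (11*-32 - 13*-36)=116, (13*-9 - 23*-32)=619, (23*-14 - -35*-9)=-637, (-35*-36 - 11*-14)=1414; twice the area = |1512| = 1512; area = 756; boundary points = 2 + 1 + 1 + 2 = 6; strictly interior points = area - boundary/2 + 1 = 754; answer 754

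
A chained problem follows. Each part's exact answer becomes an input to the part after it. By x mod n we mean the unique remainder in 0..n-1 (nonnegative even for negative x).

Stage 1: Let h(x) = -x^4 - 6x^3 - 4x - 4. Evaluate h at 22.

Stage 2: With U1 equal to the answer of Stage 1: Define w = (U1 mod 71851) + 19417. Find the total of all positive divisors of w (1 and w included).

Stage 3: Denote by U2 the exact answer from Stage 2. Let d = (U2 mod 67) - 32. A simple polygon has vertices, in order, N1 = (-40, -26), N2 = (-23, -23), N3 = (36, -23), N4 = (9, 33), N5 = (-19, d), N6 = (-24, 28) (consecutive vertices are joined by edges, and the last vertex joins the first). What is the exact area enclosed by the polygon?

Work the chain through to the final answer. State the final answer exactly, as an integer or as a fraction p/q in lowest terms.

Stage 1: -1*(22)^4 - 6*(22)^3 - 4*(22)^1 - 4 = (-234256) + (-63888) + (-88) + (-4) = -298236; answer -298236
Stage 2: U1 = -298236; w = 80436; 80436 = 2^2 * 3 * 6703; sigma = (1 + 2 + 4) * (1 + 3) * (1 + 6703) = 7 * 4 * 6704 = 187712; answer 187712
Stage 3: U2 = 187712; d = 13; cross terms: (-40*-23 - -23*-26)=322, (-23*-23 - 36*-23)=1357, (36*33 - 9*-23)=1395, (9*13 - -19*33)=744, (-19*28 - -24*13)=-220, (-24*-26 - -40*28)=1744; twice the area = |5342| = 5342; area = 2671; answer 2671

2671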